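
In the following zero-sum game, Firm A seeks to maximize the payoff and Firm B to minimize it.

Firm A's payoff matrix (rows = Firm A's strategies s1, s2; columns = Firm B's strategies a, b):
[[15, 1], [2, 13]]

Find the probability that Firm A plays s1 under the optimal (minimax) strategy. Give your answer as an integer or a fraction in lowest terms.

Row minima are 1 and 2, so Firm A's maximin is 2; column maxima are 15 and 13, so Firm B's minimax is 13. These differ, so the equilibrium is in mixed strategies.
Let Firm A play s1 with probability p. Firm B is indifferent when 15p + 2(1−p) = p + 13(1−p), giving p = 11/25.

11/25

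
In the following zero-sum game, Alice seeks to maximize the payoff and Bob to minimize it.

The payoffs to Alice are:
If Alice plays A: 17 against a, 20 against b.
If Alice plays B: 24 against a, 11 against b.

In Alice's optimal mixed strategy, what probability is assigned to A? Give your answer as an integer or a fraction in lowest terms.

Row minima are 17 and 11, so Alice's maximin is 17; column maxima are 24 and 20, so Bob's minimax is 20. These differ, so the equilibrium is in mixed strategies.
Let Alice play A with probability p. Bob is indifferent when 17p + 24(1−p) = 20p + 11(1−p), giving p = 13/16.

13/16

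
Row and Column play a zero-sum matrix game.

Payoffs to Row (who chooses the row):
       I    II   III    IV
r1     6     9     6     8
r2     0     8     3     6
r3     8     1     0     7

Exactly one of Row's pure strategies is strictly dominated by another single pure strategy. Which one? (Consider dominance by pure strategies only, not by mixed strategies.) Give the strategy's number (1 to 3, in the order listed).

Compare r2 with r1: 6 > 0, 9 > 8, 6 > 3, 8 > 6.
So r1 strictly dominates r2 for Row; r2 is strictly dominated.

2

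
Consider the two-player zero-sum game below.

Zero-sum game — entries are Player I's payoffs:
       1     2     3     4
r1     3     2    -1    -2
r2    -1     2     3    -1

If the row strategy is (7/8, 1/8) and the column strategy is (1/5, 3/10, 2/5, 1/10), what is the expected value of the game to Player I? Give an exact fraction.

Against (1/5, 3/10, 2/5, 1/10), each row's expected payoff is r1: 3/5; r2: 3/2.
Taking the (7/8, 1/8)-weighted average: (7/8)·(3/5) + (1/8)·(3/2) = 57/80.

57/80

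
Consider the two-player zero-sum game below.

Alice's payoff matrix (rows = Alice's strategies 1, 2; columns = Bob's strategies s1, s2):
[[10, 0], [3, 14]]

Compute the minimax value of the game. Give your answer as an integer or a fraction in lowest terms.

Row minima are 0 and 3, so Alice's maximin is 3; column maxima are 10 and 14, so Bob's minimax is 10. These differ, so the equilibrium is in mixed strategies.
Let Alice play 1 with probability p. Bob is indifferent when 10p + 3(1−p) = 14(1−p), giving p = 11/21.
Let Bob play s1 with probability q. Alice is indifferent when 10q = 3q + 14(1−q), giving q = 2/3.
The value is 10·(2/3) + (0)·(1/3) = 20/3.

20/3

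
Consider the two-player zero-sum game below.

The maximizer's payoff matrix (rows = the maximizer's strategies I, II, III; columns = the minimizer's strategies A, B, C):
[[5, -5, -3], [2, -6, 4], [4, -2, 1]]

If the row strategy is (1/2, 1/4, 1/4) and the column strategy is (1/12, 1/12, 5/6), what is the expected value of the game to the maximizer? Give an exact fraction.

-1/4

Against (1/12, 1/12, 5/6), each row's expected payoff is I: -5/2; II: 3; III: 1.
Taking the (1/2, 1/4, 1/4)-weighted average: (1/2)·(-5/2) + (1/4)·(3) + (1/4)·(1) = -1/4.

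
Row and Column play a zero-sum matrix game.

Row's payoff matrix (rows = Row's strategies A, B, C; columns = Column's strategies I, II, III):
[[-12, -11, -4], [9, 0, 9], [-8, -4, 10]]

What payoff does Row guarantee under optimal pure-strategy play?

Row minima: -12, 0, -8 → Row's maximin is 0.
Column maxima: 9, 0, 10 → Column's minimax is 0.
They coincide at (B, II), so the value is 0.

0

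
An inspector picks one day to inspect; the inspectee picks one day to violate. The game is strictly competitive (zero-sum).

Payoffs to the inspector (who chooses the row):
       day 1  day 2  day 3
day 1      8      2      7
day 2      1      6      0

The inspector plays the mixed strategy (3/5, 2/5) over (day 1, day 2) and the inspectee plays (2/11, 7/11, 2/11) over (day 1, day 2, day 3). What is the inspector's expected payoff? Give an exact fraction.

4

Against (2/11, 7/11, 2/11), each row's expected payoff is day 1: 4; day 2: 4.
Taking the (3/5, 2/5)-weighted average: (3/5)·(4) + (2/5)·(4) = 4.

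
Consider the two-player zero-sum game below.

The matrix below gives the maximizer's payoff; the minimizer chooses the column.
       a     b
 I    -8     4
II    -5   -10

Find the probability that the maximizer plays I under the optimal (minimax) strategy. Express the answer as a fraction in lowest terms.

5/17

Row minima are -8 and -10, so the maximizer's maximin is -8; column maxima are -5 and 4, so the minimizer's minimax is -5. These differ, so the equilibrium is in mixed strategies.
Let the maximizer play I with probability p. The minimizer is indifferent when −8p − 5(1−p) = 4p − 10(1−p), giving p = 5/17.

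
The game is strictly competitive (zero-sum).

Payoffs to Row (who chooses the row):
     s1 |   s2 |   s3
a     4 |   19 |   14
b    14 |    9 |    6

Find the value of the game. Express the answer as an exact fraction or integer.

Column s2 is strictly dominated by s3 for Column (it gives Row more in every row).
The remaining 2×2 game on (a, b) × (s1, s3) has no saddle point. Let Row play a with probability p; indifference gives 4p + 14(1−p) = 14p + 6(1−p), so p = 4/9.
Similarly Column's optimal q on s1 is 4/9, and the value is 4·(4/9) + (14)·(5/9) = 86/9.

86/9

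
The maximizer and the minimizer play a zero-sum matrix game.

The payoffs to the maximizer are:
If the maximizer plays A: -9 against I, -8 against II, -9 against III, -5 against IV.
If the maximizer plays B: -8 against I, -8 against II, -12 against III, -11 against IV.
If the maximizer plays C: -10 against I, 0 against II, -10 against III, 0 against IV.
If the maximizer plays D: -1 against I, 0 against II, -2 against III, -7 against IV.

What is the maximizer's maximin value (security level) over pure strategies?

The worst-case payoff for each row is A: -9, B: -12, C: -10, D: -7.
The best of these is -7.

-7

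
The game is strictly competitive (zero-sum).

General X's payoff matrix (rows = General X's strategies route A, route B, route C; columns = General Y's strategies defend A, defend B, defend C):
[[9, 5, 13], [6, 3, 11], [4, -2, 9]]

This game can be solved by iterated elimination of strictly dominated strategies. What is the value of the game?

Column defend A is strictly dominated by defend B for General Y (5<9, 3<6, -2<4); eliminate defend A.
Column defend C is strictly dominated by defend B for General Y (5<13, 3<11, -2<9); eliminate defend C.
Row route B is strictly dominated by row route A (5>3); eliminate route B.
Row route C is strictly dominated by row route A (5>-2); eliminate route C.
Only (route A, defend B) remains, with payoff 5.

5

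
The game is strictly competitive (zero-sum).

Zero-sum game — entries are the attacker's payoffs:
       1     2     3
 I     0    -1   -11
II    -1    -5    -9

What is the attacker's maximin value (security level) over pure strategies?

-9

The worst-case payoff for each row is I: -11, II: -9.
The best of these is -9.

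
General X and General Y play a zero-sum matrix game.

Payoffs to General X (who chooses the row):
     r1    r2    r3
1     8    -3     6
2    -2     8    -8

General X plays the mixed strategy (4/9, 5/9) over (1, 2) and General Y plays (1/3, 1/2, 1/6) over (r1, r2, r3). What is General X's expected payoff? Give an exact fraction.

Against (1/3, 1/2, 1/6), each row's expected payoff is 1: 13/6; 2: 2.
Taking the (4/9, 5/9)-weighted average: (4/9)·(13/6) + (5/9)·(2) = 56/27.

56/27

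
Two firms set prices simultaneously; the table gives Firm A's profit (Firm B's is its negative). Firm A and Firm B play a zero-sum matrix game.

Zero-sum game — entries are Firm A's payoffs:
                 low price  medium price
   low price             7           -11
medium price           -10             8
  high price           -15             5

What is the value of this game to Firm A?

Row high price is strictly dominated by row medium price, so Firm A never plays it.
The remaining 2×2 game on (low price, medium price) × (low price, medium price) has no saddle point. Let Firm A play low price with probability p; indifference gives 7p − 10(1−p) = −11p + 8(1−p), so p = 1/2.
Similarly Firm B's optimal q on low price is 19/36, and the value is 7·(19/36) + (-11)·(17/36) = -3/2.

-3/2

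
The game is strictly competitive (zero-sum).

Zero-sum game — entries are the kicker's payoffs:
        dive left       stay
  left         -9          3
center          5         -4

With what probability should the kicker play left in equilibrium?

Row minima are -9 and -4, so the kicker's maximin is -4; column maxima are 5 and 3, so the goalkeeper's minimax is 3. These differ, so the equilibrium is in mixed strategies.
Let the kicker play left with probability p. The goalkeeper is indifferent when −9p + 5(1−p) = 3p − 4(1−p), giving p = 3/7.

3/7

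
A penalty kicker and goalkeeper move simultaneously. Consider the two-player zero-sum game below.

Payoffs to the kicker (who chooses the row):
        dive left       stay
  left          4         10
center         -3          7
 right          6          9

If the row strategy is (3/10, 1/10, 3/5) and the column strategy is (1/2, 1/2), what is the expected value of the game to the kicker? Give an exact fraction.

Against (1/2, 1/2), each row's expected payoff is left: 7; center: 2; right: 15/2.
Taking the (3/10, 1/10, 3/5)-weighted average: (3/10)·(7) + (1/10)·(2) + (3/5)·(15/2) = 34/5.

34/5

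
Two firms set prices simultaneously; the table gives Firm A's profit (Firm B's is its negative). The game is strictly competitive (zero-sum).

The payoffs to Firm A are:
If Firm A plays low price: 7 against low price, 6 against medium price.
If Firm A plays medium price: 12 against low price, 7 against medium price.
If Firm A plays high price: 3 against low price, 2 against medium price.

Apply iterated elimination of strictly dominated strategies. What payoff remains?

7

Column low price is strictly dominated by medium price for Firm B (6<7, 7<12, 2<3); eliminate low price.
Row low price is strictly dominated by row medium price (7>6); eliminate low price.
Row high price is strictly dominated by row medium price (7>2); eliminate high price.
Only (medium price, medium price) remains, with payoff 7.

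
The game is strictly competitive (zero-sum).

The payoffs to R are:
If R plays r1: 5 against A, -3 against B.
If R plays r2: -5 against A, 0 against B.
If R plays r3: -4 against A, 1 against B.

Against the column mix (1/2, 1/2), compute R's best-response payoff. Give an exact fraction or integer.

r1: (5)·(1/2) + (-3)·(1/2) = 1.
r2: (-5)·(1/2) + (0)·(1/2) = -5/2.
r3: (-4)·(1/2) + (1)·(1/2) = -3/2.
The best pure response is r1 with expected payoff 1.

1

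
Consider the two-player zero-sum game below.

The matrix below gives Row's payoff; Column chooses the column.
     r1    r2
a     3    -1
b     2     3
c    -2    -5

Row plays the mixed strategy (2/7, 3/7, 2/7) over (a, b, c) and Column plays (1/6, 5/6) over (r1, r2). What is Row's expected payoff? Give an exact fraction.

-1/6

Against (1/6, 5/6), each row's expected payoff is a: -1/3; b: 17/6; c: -9/2.
Taking the (2/7, 3/7, 2/7)-weighted average: (2/7)·(-1/3) + (3/7)·(17/6) + (2/7)·(-9/2) = -1/6.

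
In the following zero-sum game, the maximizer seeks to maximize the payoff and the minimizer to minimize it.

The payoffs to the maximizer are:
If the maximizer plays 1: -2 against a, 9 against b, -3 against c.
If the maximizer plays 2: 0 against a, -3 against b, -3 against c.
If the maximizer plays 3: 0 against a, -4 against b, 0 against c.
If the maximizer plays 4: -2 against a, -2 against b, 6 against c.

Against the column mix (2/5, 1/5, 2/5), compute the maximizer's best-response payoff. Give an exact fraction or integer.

1: (-2)·(2/5) + (9)·(1/5) + (-3)·(2/5) = -1/5.
2: (0)·(2/5) + (-3)·(1/5) + (-3)·(2/5) = -9/5.
3: (0)·(2/5) + (-4)·(1/5) + (0)·(2/5) = -4/5.
4: (-2)·(2/5) + (-2)·(1/5) + (6)·(2/5) = 6/5.
The best pure response is 4 with expected payoff 6/5.

6/5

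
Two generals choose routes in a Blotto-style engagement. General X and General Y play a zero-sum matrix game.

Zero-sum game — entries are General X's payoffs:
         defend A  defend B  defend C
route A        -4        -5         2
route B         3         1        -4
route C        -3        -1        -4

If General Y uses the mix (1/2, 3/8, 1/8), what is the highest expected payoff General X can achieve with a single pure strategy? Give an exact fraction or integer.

route A: (-4)·(1/2) + (-5)·(3/8) + (2)·(1/8) = -29/8.
route B: (3)·(1/2) + (1)·(3/8) + (-4)·(1/8) = 11/8.
route C: (-3)·(1/2) + (-1)·(3/8) + (-4)·(1/8) = -19/8.
The best pure response is route B with expected payoff 11/8.

11/8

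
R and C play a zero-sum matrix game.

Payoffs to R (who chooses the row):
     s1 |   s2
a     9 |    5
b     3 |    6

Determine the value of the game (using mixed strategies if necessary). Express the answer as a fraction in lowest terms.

39/7

Row minima are 5 and 3, so R's maximin is 5; column maxima are 9 and 6, so C's minimax is 6. These differ, so the equilibrium is in mixed strategies.
Let R play a with probability p. C is indifferent when 9p + 3(1−p) = 5p + 6(1−p), giving p = 3/7.
Let C play s1 with probability q. R is indifferent when 9q + 5(1−q) = 3q + 6(1−q), giving q = 1/7.
The value is 9·(1/7) + (5)·(6/7) = 39/7.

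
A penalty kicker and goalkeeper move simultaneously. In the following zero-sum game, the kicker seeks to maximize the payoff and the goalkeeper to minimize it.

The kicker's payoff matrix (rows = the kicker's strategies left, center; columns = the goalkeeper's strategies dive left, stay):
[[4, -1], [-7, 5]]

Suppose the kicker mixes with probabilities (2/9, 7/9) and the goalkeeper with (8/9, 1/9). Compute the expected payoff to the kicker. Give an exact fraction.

-295/81

Against (8/9, 1/9), each row's expected payoff is left: 31/9; center: -17/3.
Taking the (2/9, 7/9)-weighted average: (2/9)·(31/9) + (7/9)·(-17/3) = -295/81.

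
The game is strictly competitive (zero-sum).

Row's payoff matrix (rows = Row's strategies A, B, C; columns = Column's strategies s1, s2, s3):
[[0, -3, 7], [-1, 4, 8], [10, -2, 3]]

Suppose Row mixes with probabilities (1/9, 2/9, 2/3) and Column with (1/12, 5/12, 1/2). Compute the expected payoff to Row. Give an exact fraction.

Against (1/12, 5/12, 1/2), each row's expected payoff is A: 9/4; B: 67/12; C: 3/2.
Taking the (1/9, 2/9, 2/3)-weighted average: (1/9)·(9/4) + (2/9)·(67/12) + (2/3)·(3/2) = 269/108.

269/108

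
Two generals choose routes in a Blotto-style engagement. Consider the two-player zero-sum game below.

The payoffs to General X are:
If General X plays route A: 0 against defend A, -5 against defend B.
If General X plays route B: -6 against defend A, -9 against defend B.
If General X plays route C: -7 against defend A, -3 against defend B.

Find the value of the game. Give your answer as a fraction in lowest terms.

Row route B is strictly dominated by row route A, so General X never plays it.
The remaining 2×2 game on (route A, route C) × (defend A, defend B) has no saddle point. Let General X play route A with probability p; indifference gives −7(1−p) = −5p − 3(1−p), so p = 4/9.
Similarly General Y's optimal q on defend A is 2/9, and the value is 0·(2/9) + (-5)·(7/9) = -35/9.

-35/9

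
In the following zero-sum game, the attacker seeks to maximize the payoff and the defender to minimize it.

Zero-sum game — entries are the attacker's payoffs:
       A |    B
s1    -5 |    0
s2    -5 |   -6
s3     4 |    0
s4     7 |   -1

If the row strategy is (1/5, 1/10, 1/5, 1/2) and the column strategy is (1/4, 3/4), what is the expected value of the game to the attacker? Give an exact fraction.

Against (1/4, 3/4), each row's expected payoff is s1: -5/4; s2: -23/4; s3: 1; s4: 1.
Taking the (1/5, 1/10, 1/5, 1/2)-weighted average: (1/5)·(-5/4) + (1/10)·(-23/4) + (1/5)·(1) + (1/2)·(1) = -1/8.

-1/8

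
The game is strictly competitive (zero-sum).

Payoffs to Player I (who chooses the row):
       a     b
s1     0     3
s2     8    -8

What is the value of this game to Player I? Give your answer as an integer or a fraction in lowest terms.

Row minima are 0 and -8, so Player I's maximin is 0; column maxima are 8 and 3, so Player II's minimax is 3. These differ, so the equilibrium is in mixed strategies.
Let Player I play s1 with probability p. Player II is indifferent when 8(1−p) = 3p − 8(1−p), giving p = 16/19.
Let Player II play a with probability q. Player I is indifferent when 3(1−q) = 8q − 8(1−q), giving q = 11/19.
The value is 0·(11/19) + (3)·(8/19) = 24/19.

24/19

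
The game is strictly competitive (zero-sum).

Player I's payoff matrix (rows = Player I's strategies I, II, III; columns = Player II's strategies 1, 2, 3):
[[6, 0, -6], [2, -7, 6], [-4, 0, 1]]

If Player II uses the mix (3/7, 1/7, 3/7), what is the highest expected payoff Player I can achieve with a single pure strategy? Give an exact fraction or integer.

I: (6)·(3/7) + (0)·(1/7) + (-6)·(3/7) = 0.
II: (2)·(3/7) + (-7)·(1/7) + (6)·(3/7) = 17/7.
III: (-4)·(3/7) + (0)·(1/7) + (1)·(3/7) = -9/7.
The best pure response is II with expected payoff 17/7.

17/7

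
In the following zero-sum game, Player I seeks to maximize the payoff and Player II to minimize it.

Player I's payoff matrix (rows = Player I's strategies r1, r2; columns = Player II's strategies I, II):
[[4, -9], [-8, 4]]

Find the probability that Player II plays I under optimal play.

13/25

Row minima are -9 and -8, so Player I's maximin is -8; column maxima are 4 and 4, so Player II's minimax is 4. These differ, so the equilibrium is in mixed strategies.
Let Player II play I with probability q. Player I is indifferent when 4q − 9(1−q) = −8q + 4(1−q), giving q = 13/25.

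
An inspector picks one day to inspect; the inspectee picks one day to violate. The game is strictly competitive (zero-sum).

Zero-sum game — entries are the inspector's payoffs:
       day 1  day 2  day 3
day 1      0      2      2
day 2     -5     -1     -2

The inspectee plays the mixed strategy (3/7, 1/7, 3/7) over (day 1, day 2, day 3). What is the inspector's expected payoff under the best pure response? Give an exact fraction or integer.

8/7

day 1: (0)·(3/7) + (2)·(1/7) + (2)·(3/7) = 8/7.
day 2: (-5)·(3/7) + (-1)·(1/7) + (-2)·(3/7) = -22/7.
The best pure response is day 1 with expected payoff 8/7.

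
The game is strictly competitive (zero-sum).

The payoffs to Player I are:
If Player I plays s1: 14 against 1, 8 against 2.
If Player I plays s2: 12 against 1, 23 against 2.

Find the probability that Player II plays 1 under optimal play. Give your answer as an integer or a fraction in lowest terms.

15/17

Row minima are 8 and 12, so Player I's maximin is 12; column maxima are 14 and 23, so Player II's minimax is 14. These differ, so the equilibrium is in mixed strategies.
Let Player II play 1 with probability q. Player I is indifferent when 14q + 8(1−q) = 12q + 23(1−q), giving q = 15/17.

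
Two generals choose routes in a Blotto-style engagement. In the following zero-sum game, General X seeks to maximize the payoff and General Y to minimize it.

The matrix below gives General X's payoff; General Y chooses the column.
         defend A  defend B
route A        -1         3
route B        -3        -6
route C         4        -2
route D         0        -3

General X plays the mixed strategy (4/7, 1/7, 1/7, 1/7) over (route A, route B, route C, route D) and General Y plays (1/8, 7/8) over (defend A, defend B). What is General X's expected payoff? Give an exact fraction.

1/14

Against (1/8, 7/8), each row's expected payoff is route A: 5/2; route B: -45/8; route C: -5/4; route D: -21/8.
Taking the (4/7, 1/7, 1/7, 1/7)-weighted average: (4/7)·(5/2) + (1/7)·(-45/8) + (1/7)·(-5/4) + (1/7)·(-21/8) = 1/14.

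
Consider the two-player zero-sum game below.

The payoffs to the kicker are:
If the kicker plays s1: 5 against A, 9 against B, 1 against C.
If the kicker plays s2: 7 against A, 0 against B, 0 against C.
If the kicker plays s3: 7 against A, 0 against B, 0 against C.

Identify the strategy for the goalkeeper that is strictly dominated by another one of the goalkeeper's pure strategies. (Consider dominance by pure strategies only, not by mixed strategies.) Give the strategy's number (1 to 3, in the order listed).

The goalkeeper prefers columns that give the kicker less. Compare A with C: 1 < 5, 0 < 7, 0 < 7.
So C strictly dominates A for the goalkeeper; A is strictly dominated.

1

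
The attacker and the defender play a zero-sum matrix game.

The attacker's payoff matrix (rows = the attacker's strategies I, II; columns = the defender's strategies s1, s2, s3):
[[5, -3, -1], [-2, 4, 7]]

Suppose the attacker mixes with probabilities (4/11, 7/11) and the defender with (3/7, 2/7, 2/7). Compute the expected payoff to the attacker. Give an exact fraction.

20/11

Against (3/7, 2/7, 2/7), each row's expected payoff is I: 1; II: 16/7.
Taking the (4/11, 7/11)-weighted average: (4/11)·(1) + (7/11)·(16/7) = 20/11.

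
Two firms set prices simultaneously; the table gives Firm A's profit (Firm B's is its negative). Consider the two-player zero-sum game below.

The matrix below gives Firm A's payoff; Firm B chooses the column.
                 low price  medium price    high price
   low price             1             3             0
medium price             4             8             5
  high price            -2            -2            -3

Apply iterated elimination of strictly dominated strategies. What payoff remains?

Column medium price is strictly dominated by high price for Firm B (0<3, 5<8, -3<-2); eliminate medium price.
Row low price is strictly dominated by row medium price (4>1, 5>0); eliminate low price.
Row high price is strictly dominated by row medium price (4>-2, 5>-3); eliminate high price.
Column high price is strictly dominated by low price for Firm B (4<5); eliminate high price.
Only (medium price, low price) remains, with payoff 4.

4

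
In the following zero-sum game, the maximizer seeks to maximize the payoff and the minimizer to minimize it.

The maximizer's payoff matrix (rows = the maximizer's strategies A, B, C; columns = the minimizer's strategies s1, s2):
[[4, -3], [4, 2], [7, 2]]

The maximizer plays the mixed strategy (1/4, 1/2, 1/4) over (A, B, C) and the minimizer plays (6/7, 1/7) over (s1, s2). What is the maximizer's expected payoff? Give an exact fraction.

117/28

Against (6/7, 1/7), each row's expected payoff is A: 3; B: 26/7; C: 44/7.
Taking the (1/4, 1/2, 1/4)-weighted average: (1/4)·(3) + (1/2)·(26/7) + (1/4)·(44/7) = 117/28.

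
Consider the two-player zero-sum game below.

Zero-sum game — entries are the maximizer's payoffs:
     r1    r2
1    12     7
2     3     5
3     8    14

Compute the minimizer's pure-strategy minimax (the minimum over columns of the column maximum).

12

The worst case (largest entry) in each column is r1: 12, r2: 14.
The best (smallest) of these is 12.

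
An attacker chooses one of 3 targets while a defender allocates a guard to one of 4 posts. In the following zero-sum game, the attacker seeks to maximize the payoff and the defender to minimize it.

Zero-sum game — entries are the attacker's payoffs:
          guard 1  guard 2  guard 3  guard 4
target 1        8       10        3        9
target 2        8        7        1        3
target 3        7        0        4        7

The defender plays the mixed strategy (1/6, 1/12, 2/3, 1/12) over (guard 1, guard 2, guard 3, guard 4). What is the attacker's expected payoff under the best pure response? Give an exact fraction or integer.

target 1: (8)·(1/6) + (10)·(1/12) + (3)·(2/3) + (9)·(1/12) = 59/12.
target 2: (8)·(1/6) + (7)·(1/12) + (1)·(2/3) + (3)·(1/12) = 17/6.
target 3: (7)·(1/6) + (0)·(1/12) + (4)·(2/3) + (7)·(1/12) = 53/12.
The best pure response is target 1 with expected payoff 59/12.

59/12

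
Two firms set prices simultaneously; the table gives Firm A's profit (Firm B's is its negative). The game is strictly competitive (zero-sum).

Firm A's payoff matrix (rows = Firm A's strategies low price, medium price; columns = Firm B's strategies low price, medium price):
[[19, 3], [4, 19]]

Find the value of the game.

Row minima are 3 and 4, so Firm A's maximin is 4; column maxima are 19 and 19, so Firm B's minimax is 19. These differ, so the equilibrium is in mixed strategies.
Let Firm A play low price with probability p. Firm B is indifferent when 19p + 4(1−p) = 3p + 19(1−p), giving p = 15/31.
Let Firm B play low price with probability q. Firm A is indifferent when 19q + 3(1−q) = 4q + 19(1−q), giving q = 16/31.
The value is 19·(16/31) + (3)·(15/31) = 349/31.

349/31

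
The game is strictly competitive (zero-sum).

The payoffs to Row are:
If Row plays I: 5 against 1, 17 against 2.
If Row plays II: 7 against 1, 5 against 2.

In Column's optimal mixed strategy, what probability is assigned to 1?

Row minima are 5 and 5, so Row's maximin is 5; column maxima are 7 and 17, so Column's minimax is 7. These differ, so the equilibrium is in mixed strategies.
Let Column play 1 with probability q. Row is indifferent when 5q + 17(1−q) = 7q + 5(1−q), giving q = 6/7.

6/7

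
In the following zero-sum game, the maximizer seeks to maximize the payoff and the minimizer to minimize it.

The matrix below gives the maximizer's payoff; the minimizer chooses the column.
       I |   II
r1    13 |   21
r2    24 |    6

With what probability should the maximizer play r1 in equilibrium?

9/13

Row minima are 13 and 6, so the maximizer's maximin is 13; column maxima are 24 and 21, so the minimizer's minimax is 21. These differ, so the equilibrium is in mixed strategies.
Let the maximizer play r1 with probability p. The minimizer is indifferent when 13p + 24(1−p) = 21p + 6(1−p), giving p = 9/13.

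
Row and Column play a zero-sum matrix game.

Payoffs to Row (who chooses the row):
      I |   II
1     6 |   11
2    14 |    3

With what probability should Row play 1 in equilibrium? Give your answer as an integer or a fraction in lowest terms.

Row minima are 6 and 3, so Row's maximin is 6; column maxima are 14 and 11, so Column's minimax is 11. These differ, so the equilibrium is in mixed strategies.
Let Row play 1 with probability p. Column is indifferent when 6p + 14(1−p) = 11p + 3(1−p), giving p = 11/16.

11/16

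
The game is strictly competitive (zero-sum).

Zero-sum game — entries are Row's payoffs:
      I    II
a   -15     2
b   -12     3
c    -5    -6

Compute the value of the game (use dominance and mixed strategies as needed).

-87/16

Row a is strictly dominated by row b, so Row never plays it.
The remaining 2×2 game on (b, c) × (I, II) has no saddle point. Let Row play b with probability p; indifference gives −12p − 5(1−p) = 3p − 6(1−p), so p = 1/16.
Similarly Column's optimal q on I is 9/16, and the value is -12·(9/16) + (3)·(7/16) = -87/16.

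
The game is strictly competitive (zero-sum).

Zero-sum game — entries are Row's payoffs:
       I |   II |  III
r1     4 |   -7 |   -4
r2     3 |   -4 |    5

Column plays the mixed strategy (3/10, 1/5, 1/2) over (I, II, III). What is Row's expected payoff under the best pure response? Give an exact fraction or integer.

r1: (4)·(3/10) + (-7)·(1/5) + (-4)·(1/2) = -11/5.
r2: (3)·(3/10) + (-4)·(1/5) + (5)·(1/2) = 13/5.
The best pure response is r2 with expected payoff 13/5.

13/5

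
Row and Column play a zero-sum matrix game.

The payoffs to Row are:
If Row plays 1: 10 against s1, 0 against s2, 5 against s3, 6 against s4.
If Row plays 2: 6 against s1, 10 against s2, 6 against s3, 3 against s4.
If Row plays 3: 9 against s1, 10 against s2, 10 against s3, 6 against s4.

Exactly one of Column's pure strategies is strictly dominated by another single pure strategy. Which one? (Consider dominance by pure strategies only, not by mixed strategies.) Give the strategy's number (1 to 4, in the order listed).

1

Column prefers columns that give Row less. Compare s1 with s4: 6 < 10, 3 < 6, 6 < 9.
So s4 strictly dominates s1 for Column; s1 is strictly dominated.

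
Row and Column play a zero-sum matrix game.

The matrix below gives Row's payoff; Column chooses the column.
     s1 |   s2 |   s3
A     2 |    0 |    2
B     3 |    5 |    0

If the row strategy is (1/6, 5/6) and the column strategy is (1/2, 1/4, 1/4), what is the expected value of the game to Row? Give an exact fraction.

61/24

Against (1/2, 1/4, 1/4), each row's expected payoff is A: 3/2; B: 11/4.
Taking the (1/6, 5/6)-weighted average: (1/6)·(3/2) + (5/6)·(11/4) = 61/24.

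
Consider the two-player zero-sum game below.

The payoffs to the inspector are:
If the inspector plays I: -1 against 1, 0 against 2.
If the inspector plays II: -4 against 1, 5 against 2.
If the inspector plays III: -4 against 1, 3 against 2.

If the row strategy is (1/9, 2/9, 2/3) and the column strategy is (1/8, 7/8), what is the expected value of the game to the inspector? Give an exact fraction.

163/72

Against (1/8, 7/8), each row's expected payoff is I: -1/8; II: 31/8; III: 17/8.
Taking the (1/9, 2/9, 2/3)-weighted average: (1/9)·(-1/8) + (2/9)·(31/8) + (2/3)·(17/8) = 163/72.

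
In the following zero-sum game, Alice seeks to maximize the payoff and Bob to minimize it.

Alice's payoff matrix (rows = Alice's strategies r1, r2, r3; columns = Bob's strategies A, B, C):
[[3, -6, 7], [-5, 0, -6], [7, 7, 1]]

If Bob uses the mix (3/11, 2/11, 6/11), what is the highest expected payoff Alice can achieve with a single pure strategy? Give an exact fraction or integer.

r1: (3)·(3/11) + (-6)·(2/11) + (7)·(6/11) = 39/11.
r2: (-5)·(3/11) + (0)·(2/11) + (-6)·(6/11) = -51/11.
r3: (7)·(3/11) + (7)·(2/11) + (1)·(6/11) = 41/11.
The best pure response is r3 with expected payoff 41/11.

41/11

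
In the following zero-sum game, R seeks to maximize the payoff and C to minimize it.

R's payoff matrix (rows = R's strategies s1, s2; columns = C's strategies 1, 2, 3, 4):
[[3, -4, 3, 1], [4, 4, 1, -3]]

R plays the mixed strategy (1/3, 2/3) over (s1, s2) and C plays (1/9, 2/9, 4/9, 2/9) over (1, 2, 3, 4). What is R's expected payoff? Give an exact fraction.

Against (1/9, 2/9, 4/9, 2/9), each row's expected payoff is s1: 1; s2: 10/9.
Taking the (1/3, 2/3)-weighted average: (1/3)·(1) + (2/3)·(10/9) = 29/27.

29/27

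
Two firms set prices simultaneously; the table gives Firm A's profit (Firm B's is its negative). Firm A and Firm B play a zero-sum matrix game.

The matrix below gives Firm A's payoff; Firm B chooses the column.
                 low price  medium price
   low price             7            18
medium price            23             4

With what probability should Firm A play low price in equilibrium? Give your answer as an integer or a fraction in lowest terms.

19/30

Row minima are 7 and 4, so Firm A's maximin is 7; column maxima are 23 and 18, so Firm B's minimax is 18. These differ, so the equilibrium is in mixed strategies.
Let Firm A play low price with probability p. Firm B is indifferent when 7p + 23(1−p) = 18p + 4(1−p), giving p = 19/30.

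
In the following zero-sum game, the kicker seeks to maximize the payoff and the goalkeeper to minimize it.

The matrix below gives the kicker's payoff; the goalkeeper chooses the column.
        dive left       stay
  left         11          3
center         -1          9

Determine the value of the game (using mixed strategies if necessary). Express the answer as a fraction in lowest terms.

Row minima are 3 and -1, so the kicker's maximin is 3; column maxima are 11 and 9, so the goalkeeper's minimax is 9. These differ, so the equilibrium is in mixed strategies.
Let the kicker play left with probability p. The goalkeeper is indifferent when 11p − (1−p) = 3p + 9(1−p), giving p = 5/9.
Let the goalkeeper play dive left with probability q. The kicker is indifferent when 11q + 3(1−q) = −q + 9(1−q), giving q = 1/3.
The value is 11·(1/3) + (3)·(2/3) = 17/3.

17/3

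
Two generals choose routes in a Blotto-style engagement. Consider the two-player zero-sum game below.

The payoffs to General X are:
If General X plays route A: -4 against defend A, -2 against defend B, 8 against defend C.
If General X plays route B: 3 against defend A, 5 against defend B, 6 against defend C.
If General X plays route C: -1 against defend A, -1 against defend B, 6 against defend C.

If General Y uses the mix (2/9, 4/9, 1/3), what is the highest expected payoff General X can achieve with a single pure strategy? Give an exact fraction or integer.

route A: (-4)·(2/9) + (-2)·(4/9) + (8)·(1/3) = 8/9.
route B: (3)·(2/9) + (5)·(4/9) + (6)·(1/3) = 44/9.
route C: (-1)·(2/9) + (-1)·(4/9) + (6)·(1/3) = 4/3.
The best pure response is route B with expected payoff 44/9.

44/9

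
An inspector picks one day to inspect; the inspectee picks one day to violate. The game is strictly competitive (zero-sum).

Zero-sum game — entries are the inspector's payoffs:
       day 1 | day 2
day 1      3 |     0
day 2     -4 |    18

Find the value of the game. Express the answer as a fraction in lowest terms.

Row minima are 0 and -4, so the inspector's maximin is 0; column maxima are 3 and 18, so the inspectee's minimax is 3. These differ, so the equilibrium is in mixed strategies.
Let the inspector play day 1 with probability p. The inspectee is indifferent when 3p − 4(1−p) = 18(1−p), giving p = 22/25.
Let the inspectee play day 1 with probability q. The inspector is indifferent when 3q = −4q + 18(1−q), giving q = 18/25.
The value is 3·(18/25) + (0)·(7/25) = 54/25.

54/25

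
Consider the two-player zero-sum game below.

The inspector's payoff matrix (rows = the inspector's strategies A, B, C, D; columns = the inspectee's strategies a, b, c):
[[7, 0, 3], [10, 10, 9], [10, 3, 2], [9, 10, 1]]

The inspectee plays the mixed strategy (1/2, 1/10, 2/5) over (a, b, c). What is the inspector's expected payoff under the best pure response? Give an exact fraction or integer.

48/5

A: (7)·(1/2) + (0)·(1/10) + (3)·(2/5) = 47/10.
B: (10)·(1/2) + (10)·(1/10) + (9)·(2/5) = 48/5.
C: (10)·(1/2) + (3)·(1/10) + (2)·(2/5) = 61/10.
D: (9)·(1/2) + (10)·(1/10) + (1)·(2/5) = 59/10.
The best pure response is B with expected payoff 48/5.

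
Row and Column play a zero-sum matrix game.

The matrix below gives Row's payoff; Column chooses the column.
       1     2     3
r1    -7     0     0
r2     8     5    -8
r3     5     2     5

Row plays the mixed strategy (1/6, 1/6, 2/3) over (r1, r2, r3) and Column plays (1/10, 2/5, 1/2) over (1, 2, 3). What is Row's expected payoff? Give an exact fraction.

Against (1/10, 2/5, 1/2), each row's expected payoff is r1: -7/10; r2: -6/5; r3: 19/5.
Taking the (1/6, 1/6, 2/3)-weighted average: (1/6)·(-7/10) + (1/6)·(-6/5) + (2/3)·(19/5) = 133/60.

133/60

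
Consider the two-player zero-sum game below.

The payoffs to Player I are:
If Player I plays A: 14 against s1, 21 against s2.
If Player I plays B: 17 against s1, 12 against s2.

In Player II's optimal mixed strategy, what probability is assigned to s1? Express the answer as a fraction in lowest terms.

3/4

Row minima are 14 and 12, so Player I's maximin is 14; column maxima are 17 and 21, so Player II's minimax is 17. These differ, so the equilibrium is in mixed strategies.
Let Player II play s1 with probability q. Player I is indifferent when 14q + 21(1−q) = 17q + 12(1−q), giving q = 3/4.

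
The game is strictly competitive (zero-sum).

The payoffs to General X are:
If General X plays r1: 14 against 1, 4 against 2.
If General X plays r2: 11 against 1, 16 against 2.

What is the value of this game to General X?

12

Row minima are 4 and 11, so General X's maximin is 11; column maxima are 14 and 16, so General Y's minimax is 14. These differ, so the equilibrium is in mixed strategies.
Let General X play r1 with probability p. General Y is indifferent when 14p + 11(1−p) = 4p + 16(1−p), giving p = 1/3.
Let General Y play 1 with probability q. General X is indifferent when 14q + 4(1−q) = 11q + 16(1−q), giving q = 4/5.
The value is 14·(4/5) + (4)·(1/5) = 12.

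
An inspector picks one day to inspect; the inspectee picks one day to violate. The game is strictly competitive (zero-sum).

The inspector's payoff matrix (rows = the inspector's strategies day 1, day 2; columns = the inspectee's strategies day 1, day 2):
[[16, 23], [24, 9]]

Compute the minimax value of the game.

204/11

Row minima are 16 and 9, so the inspector's maximin is 16; column maxima are 24 and 23, so the inspectee's minimax is 23. These differ, so the equilibrium is in mixed strategies.
Let the inspector play day 1 with probability p. The inspectee is indifferent when 16p + 24(1−p) = 23p + 9(1−p), giving p = 15/22.
Let the inspectee play day 1 with probability q. The inspector is indifferent when 16q + 23(1−q) = 24q + 9(1−q), giving q = 7/11.
The value is 16·(7/11) + (23)·(4/11) = 204/11.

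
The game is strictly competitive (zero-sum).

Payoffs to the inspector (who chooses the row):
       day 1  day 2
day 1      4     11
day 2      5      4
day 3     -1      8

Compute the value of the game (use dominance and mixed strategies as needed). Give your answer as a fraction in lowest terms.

Row day 3 is strictly dominated by row day 1, so the inspector never plays it.
The remaining 2×2 game on (day 1, day 2) × (day 1, day 2) has no saddle point. Let the inspector play day 1 with probability p; indifference gives 4p + 5(1−p) = 11p + 4(1−p), so p = 1/8.
Similarly the inspectee's optimal q on day 1 is 7/8, and the value is 4·(7/8) + (11)·(1/8) = 39/8.

39/8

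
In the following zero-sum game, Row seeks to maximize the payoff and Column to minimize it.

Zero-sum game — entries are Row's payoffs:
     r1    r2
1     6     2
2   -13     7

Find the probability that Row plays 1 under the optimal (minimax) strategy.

5/6

Row minima are 2 and -13, so Row's maximin is 2; column maxima are 6 and 7, so Column's minimax is 6. These differ, so the equilibrium is in mixed strategies.
Let Row play 1 with probability p. Column is indifferent when 6p − 13(1−p) = 2p + 7(1−p), giving p = 5/6.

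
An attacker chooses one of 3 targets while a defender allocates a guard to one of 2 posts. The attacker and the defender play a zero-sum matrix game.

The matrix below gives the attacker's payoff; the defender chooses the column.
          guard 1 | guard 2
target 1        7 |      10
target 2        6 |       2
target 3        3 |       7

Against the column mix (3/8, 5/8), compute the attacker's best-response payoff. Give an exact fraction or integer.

71/8

target 1: (7)·(3/8) + (10)·(5/8) = 71/8.
target 2: (6)·(3/8) + (2)·(5/8) = 7/2.
target 3: (3)·(3/8) + (7)·(5/8) = 11/2.
The best pure response is target 1 with expected payoff 71/8.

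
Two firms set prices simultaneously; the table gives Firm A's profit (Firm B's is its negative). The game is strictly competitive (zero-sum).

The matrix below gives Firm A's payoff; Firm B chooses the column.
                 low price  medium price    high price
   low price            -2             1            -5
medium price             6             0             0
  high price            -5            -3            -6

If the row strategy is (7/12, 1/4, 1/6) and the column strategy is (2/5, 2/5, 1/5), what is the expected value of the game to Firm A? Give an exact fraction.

Against (2/5, 2/5, 1/5), each row's expected payoff is low price: -7/5; medium price: 12/5; high price: -22/5.
Taking the (7/12, 1/4, 1/6)-weighted average: (7/12)·(-7/5) + (1/4)·(12/5) + (1/6)·(-22/5) = -19/20.

-19/20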